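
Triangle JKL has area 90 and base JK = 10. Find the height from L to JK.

height = 2 * 90 / 10 = 18

18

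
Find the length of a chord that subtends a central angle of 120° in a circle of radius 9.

Drop a perpendicular from the center to the chord, bisecting both the chord and the central angle.
Each half-chord = r sin(θ/2) = 9 sin(60°).
The full chord = 2 × 9 × sin(60°) = 9*sqrt(3).

9*sqrt(3)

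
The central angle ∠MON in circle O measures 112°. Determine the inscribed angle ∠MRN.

Inscribed angle = 112° / 2 = 56° (inscribed angle theorem).

56°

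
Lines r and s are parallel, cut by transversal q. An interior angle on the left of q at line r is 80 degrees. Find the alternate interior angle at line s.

Alternate interior angles formed by parallel lines and a transversal are equal.
The given angle is 80 degrees.
The alternate interior angle = 80 degrees.

80 degrees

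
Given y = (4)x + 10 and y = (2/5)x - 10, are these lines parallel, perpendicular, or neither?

Slope of line 1: m1 = 4
Slope of line 2: m2 = 2/5
For parallel lines we need equal slopes: 4 != 2/5.
For perpendicular lines we need m1*m2 = -1: (4)(2/5) = 8/5 != -1.
Since neither condition holds, the lines are neither parallel nor perpendicular.

Neither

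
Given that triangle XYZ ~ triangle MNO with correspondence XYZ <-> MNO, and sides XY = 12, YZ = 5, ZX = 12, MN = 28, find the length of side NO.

k = 28/12 = 7/3. NO = 7/3 * 5 = 35/3.

35/3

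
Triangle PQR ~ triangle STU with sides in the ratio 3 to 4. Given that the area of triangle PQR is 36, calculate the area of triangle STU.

The ratio of areas of similar triangles = (side ratio)^2.
Side ratio = 3:4, so area ratio = 9:16.
Area of STU / Area of PQR = 16/9
Area of STU = 36 * 16/9 = 64

64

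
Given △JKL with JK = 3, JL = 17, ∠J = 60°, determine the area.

When two sides and the included angle are known, the area formula is (1/2)ab sin(C).
The height from one side to the opposite vertex is 17 sin(60°) = 17*sqrt(3)/2.
Area = (1/2) * 3 * 17*sqrt(3)/2 = 51*sqrt(3)/4.

51*sqrt(3)/4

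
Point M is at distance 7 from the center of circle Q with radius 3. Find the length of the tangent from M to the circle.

Let T be the point of tangency. Then QT ⊥ MT (radius ⊥ tangent).
In right triangle QTM: QM² = QT² + MT²
7² = 3² + MT²
MT² = 40, MT = 2*sqrt(10)

2*sqrt(10)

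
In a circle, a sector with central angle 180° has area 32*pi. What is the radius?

r² = 360 × 32*pi / (π × 180) = 64, so r = 8.

8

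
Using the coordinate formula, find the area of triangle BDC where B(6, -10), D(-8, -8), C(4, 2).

Shoelace: Area = (1/2)|6(-8-2) + -8(2--10) + 4(-10--8)| = (1/2)(164) = 82

82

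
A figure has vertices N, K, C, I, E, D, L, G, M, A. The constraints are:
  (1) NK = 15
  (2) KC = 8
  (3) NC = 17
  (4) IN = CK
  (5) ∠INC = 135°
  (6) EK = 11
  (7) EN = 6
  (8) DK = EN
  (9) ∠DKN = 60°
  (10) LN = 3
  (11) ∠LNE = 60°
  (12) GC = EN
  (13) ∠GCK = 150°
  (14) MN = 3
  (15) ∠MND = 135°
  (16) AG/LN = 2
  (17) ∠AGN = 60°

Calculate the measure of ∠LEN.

Step 1: By the law of cosines on triangle ENL: EL² = 6² + 3² − 2·6·3·cos(60°) = 27, so EL = 3·√3.
Step 2: By the inverse law of cosines on triangle LEN: cos(∠LEN) = ((3·√3)² + 6² − 3²) / (2·3·√3·6) = 54/62.35 = 0.866, so ∠LEN = 30°.

Therefore, the measure of angle ∠LEN = 30°.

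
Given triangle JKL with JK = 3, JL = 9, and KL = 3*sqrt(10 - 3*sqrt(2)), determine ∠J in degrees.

When all three sides of a triangle are known, the law of cosines can be rearranged to find any angle.
cos(C) = (a² + b² - c²) / (2ab) gives cos(J) = sqrt(2)/2.
Taking the inverse cosine: J = 45°.

45°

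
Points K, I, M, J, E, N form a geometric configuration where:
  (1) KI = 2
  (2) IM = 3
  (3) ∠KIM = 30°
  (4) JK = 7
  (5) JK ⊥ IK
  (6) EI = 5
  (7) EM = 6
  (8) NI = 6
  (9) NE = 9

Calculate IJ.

Step 1: By the law of cosines on triangle IKJ: IJ² = 2² + 7² − 2·2·7·cos(90°) = 53, so IJ = √53.

Therefore, the length of IJ = √53.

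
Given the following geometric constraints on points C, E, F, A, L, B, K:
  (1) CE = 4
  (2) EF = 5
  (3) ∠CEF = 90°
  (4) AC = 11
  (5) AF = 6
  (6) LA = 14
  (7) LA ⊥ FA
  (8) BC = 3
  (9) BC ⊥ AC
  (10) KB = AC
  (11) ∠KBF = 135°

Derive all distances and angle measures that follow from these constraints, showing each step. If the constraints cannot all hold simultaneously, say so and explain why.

The constraints are consistent.

From the given relations:
  KB = AC = 11

Step 1: From CE = 4, EF = 5, and ∠CEF = 90°, by the law of cosines:
  CF² = CE² + EF² - 2·CE·EF·cos(90°) = 16 + 25 - 0 = 41
  CF = √41

Step 2: From FA = 6, AL = 14, and ∠FAL = 90°, by the law of cosines:
  FL² = FA² + AL² - 2·FA·AL·cos(90°) = 36 + 196 - 0 = 232
  FL = 2·√58

Step 3: From AC = 11, CB = 3, and ∠ACB = 90°, by the law of cosines:
  AB² = AC² + CB² - 2·AC·CB·cos(90°) = 121 + 9 - 0 = 130
  AB = √130

Step 4: From CA = 11, CF = √41, AF = 6, by the inverse law of cosines:
  cos(∠ACF) = (CA² + CF² - AF²) / (2·CA·CF)
  ∠ACF = 26.56°

Step 5: From CE = 4, CF = √41, EF = 5, by the inverse law of cosines:
  cos(∠ECF) = (CE² + CF² - EF²) / (2·CE·CF)
  ∠ECF = 51.34°

Step 6: From FA = 6, FC = √41, AC = 11, by the inverse law of cosines:
  cos(∠AFC) = (FA² + FC² - AC²) / (2·FA·FC)
  ∠AFC = 124.93°

Step 7: From FA = 6, FL = 2·√58, AL = 14, by the inverse law of cosines:
  cos(∠AFL) = (FA² + FL² - AL²) / (2·FA·FL)
  ∠AFL = 66.8°

Step 8: From FC = √41, FE = 5, CE = 4, by the inverse law of cosines:
  cos(∠CFE) = (FC² + FE² - CE²) / (2·FC·FE)
  ∠CFE = 38.66°

Step 9: From AB = √130, AC = 11, BC = 3, by the inverse law of cosines:
  cos(∠BAC) = (AB² + AC² - BC²) / (2·AB·AC)
  ∠BAC = 15.26°

Step 10: From AC = 11, AF = 6, CF = √41, by the inverse law of cosines:
  cos(∠CAF) = (AC² + AF² - CF²) / (2·AC·AF)
  ∠CAF = 28.5°

Step 11: From LA = 14, LF = 2·√58, AF = 6, by the inverse law of cosines:
  cos(∠ALF) = (LA² + LF² - AF²) / (2·LA·LF)
  ∠ALF = 23.2°

Step 12: From BA = √130, BC = 3, AC = 11, by the inverse law of cosines:
  cos(∠ABC) = (BA² + BC² - AC²) / (2·BA·BC)
  ∠ABC = 74.74°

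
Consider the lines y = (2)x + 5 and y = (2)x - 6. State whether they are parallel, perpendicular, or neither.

Slope of line 1: m1 = 2
Slope of line 2: m2 = 2
Since m1 = m2 = 2, the lines are parallel.

Parallel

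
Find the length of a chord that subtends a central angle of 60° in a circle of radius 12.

Drop a perpendicular from the center to the chord, bisecting both the chord and the central angle.
Each half-chord = r sin(θ/2) = 12 sin(30°).
The full chord = 2 × 12 × sin(30°) = 12.

12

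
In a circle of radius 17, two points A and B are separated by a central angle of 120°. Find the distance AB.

Chord length = 2r sin(θ/2)
= 2 × 17 × sin(120°/2)
= 2 × 17 × sin(60°)
= 17*sqrt(3)

17*sqrt(3)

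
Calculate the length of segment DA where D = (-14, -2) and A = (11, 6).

The horizontal distance is |11 - -14| = 25 and the vertical distance is |6 - -2| = 8.
By the Pythagorean theorem, d = sqrt(25^2 + 8^2) = sqrt(689).

sqrt(689)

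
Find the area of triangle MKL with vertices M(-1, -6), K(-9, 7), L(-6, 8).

Using the Shoelace formula for a triangle:
Area = (1/2)|x0(y1 - y2) + x1(y2 - y0) + x2(y0 - y1)|
Area = (1/2)|-1(7 - 8) + -9(8 - -6) + -6(-6 - 7)|
Area = (1/2)|1 + -126 + 78|
Area = (1/2)|-47|
Area = (1/2)(47)
Area = 47/2

47/2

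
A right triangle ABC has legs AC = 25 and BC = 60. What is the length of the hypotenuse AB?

By the Pythagorean theorem: AB^2 = AC^2 + BC^2
AB^2 = 25^2 + 60^2 = 625 + 3600 = 4225
AB = sqrt(4225) = 65

65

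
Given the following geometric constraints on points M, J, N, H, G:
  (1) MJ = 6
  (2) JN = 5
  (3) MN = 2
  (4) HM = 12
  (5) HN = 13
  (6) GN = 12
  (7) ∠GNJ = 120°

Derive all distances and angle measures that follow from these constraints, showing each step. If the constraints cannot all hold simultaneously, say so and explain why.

The constraints are consistent.

Step 1: From JN = 5, NG = 12, and ∠JNG = 120°, by the law of cosines:
  JG² = JN² + NG² - 2·JN·NG·cos(120°) = 25 + 144 + 60 = 229
  JG ≈ 15.13

Step 2: From MH = 12, MN = 2, HN = 13, by the inverse law of cosines:
  cos(∠HMN) = (MH² + MN² - HN²) / (2·MH·MN)
  ∠HMN = 115.94°

Step 3: From MJ = 6, MN = 2, JN = 5, by the inverse law of cosines:
  cos(∠JMN) = (MJ² + MN² - JN²) / (2·MJ·MN)
  ∠JMN = 51.32°

Step 4: From JM = 6, JN = 5, MN = 2, by the inverse law of cosines:
  cos(∠MJN) = (JM² + JN² - MN²) / (2·JM·JN)
  ∠MJN = 18.19°

Step 5: From NH = 13, NM = 2, HM = 12, by the inverse law of cosines:
  cos(∠HNM) = (NH² + NM² - HM²) / (2·NH·NM)
  ∠HNM = 56.1°

Step 6: From NJ = 5, NM = 2, JM = 6, by the inverse law of cosines:
  cos(∠JNM) = (NJ² + NM² - JM²) / (2·NJ·NM)
  ∠JNM = 110.49°

Step 7: From HM = 12, HN = 13, MN = 2, by the inverse law of cosines:
  cos(∠MHN) = (HM² + HN² - MN²) / (2·HM·HN)
  ∠MHN = 7.95°

Step 8: From JG = 15.13, JN = 5, GN = 12, by the inverse law of cosines:
  cos(∠GJN) = (JG² + JN² - GN²) / (2·JG·JN)
  ∠GJN = 43.37°

Step 9: From GJ = 15.13, GN = 12, JN = 5, by the inverse law of cosines:
  cos(∠JGN) = (GJ² + GN² - JN²) / (2·GJ·GN)
  ∠JGN = 16.63°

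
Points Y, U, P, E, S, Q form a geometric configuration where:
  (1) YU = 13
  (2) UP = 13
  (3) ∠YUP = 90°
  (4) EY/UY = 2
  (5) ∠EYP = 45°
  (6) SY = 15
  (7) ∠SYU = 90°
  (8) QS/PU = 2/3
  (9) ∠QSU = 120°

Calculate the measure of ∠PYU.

Step 1: By the law of cosines on triangle YUP: YP² = 13² + 13² − 2·13·13·cos(90°) = 338, so YP = 13·√2.
Step 2: By the inverse law of cosines on triangle PYU: cos(∠PYU) = ((13·√2)² + 13² − 13²) / (2·13·√2·13) = 338/478 = 0.7071, so ∠PYU = 45°.

Therefore, the measure of angle ∠PYU = 45°.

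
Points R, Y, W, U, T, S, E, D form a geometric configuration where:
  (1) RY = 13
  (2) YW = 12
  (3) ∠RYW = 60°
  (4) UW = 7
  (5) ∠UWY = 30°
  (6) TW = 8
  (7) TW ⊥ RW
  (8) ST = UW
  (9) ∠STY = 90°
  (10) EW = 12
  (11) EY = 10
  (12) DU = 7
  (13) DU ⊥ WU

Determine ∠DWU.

Step 1: By the law of cosines on triangle WUD: WD² = 7² + 7² − 2·7·7·cos(90°) = 98, so WD = 7·√2.
Step 2: By the inverse law of cosines on triangle DWU: cos(∠DWU) = ((7·√2)² + 7² − 7²) / (2·7·√2·7) = 98/138.59 = 0.7071, so ∠DWU = 45°.

Therefore, the measure of angle ∠DWU = 45°.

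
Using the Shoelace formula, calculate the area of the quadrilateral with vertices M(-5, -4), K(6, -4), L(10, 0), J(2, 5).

Shoelace: sum of cross terms = 151, Area = (1/2)|151| = 151/2

151/2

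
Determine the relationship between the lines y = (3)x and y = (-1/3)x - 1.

Slope of line 1: m1 = 3
Slope of line 2: m2 = -1/3
Two lines are perpendicular when the product of their slopes is -1 (negative reciprocals).
m1 * m2 = (3) * (-1/3) = -1, confirming perpendicularity.

Perpendicular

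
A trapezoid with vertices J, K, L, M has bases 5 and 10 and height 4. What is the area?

A trapezoid's area equals the midsegment times the height.
The midsegment is (5 + 10) / 2 = 15/2.
Area = 15/2 * 4 = 30.

30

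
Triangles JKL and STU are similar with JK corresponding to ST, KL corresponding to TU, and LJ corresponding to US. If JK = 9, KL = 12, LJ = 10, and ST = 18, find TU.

k = 18/9 = 2. TU = 2 * 12 = 24.

24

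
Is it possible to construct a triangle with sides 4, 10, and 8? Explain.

For three segments to close into a triangle, no single side can be as long as the other two combined.
The longest side is 10, and 4 + 8 = 12 > 10.
A triangle can be formed.

Yes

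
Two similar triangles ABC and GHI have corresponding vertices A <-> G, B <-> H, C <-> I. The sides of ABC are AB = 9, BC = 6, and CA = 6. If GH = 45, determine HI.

Similar triangles have proportional sides. Setting up the proportion:
GH / AB = HI / BC
45 / 9 = HI / 6
HI = 6 * 45 / 9 = 30.

30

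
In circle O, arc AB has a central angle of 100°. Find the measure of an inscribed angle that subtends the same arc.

By the inscribed angle theorem, the inscribed angle is half the central angle.
Inscribed angle = 100° / 2 = 50°

50°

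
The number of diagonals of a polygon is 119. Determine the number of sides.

Using d = n(n - 3)/2, we solve 119 = n(n - 3)/2.
So n(n - 3) = 238.
Testing n = 17: 17 * 14 = 238 = 238. Correct.
The polygon has 17 sides.

17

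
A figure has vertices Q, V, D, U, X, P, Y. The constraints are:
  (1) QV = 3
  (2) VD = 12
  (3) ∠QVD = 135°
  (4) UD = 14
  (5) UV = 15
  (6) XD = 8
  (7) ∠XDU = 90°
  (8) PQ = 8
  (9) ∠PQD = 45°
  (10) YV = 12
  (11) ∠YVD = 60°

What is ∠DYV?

Step 1: By the law of cosines on triangle YVD: YD² = 12² + 12² − 2·12·12·cos(60°) = 144, so YD = 12.
Step 2: By the inverse law of cosines on triangle DYV: cos(∠DYV) = (12² + 12² − 12²) / (2·12·12) = 144/288 = 0.5, so ∠DYV = 60°.

Therefore, the measure of angle ∠DYV = 60°.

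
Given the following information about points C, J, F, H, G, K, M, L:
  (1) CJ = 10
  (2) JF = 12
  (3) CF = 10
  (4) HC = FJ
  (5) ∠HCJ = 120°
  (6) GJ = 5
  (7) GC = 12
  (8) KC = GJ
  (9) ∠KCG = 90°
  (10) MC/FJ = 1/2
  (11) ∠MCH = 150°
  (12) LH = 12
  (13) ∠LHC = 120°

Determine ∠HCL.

From the given relations: HC = FJ = 12.
Step 1: By the law of cosines on triangle CHL: CL² = 12² + 12² − 2·12·12·cos(120°) = 432, so CL = 12·√3.
Step 2: By the inverse law of cosines on triangle HCL: cos(∠HCL) = (12² + (12·√3)² − 12²) / (2·12·12·√3) = 432/498.83 = 0.866, so ∠HCL = 30°.

Therefore, the measure of angle ∠HCL = 30°.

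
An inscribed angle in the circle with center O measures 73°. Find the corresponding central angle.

By the inscribed angle theorem, the central angle is twice the inscribed angle.
Central angle = 2 × 73° = 146°

146°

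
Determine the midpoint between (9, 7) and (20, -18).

M = ((x₁ + x₂)/2, (y₁ + y₂)/2)
= ((9 + 20)/2, (7 + -18)/2)
= (29/2, -11/2) = (29/2, -11/2)

(29/2, -11/2)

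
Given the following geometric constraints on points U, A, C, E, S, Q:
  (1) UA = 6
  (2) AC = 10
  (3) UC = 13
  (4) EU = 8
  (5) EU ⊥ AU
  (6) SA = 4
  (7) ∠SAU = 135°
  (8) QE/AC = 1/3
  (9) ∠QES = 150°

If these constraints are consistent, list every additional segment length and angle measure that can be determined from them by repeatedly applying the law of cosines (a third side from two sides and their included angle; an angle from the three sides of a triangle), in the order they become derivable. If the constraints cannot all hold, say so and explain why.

The constraints are consistent. Derivable facts, in order:
After 1 step:
- AE = 10
- US ≈ 9.27
- ∠ACU = 26.34°
- ∠AUC = 47.7°
- ∠CAU = 105.96°
After 2 steps:
- ∠AEU = 36.87°
- ∠ASU = 27.24°
- ∠AUS = 17.76°
- ∠EAU = 53.13°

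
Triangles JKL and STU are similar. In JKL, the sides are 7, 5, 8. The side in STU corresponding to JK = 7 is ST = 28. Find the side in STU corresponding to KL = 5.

Similar triangles have proportional sides. Setting up the proportion:
ST / JK = TU / KL
28 / 7 = TU / 5
TU = 5 * 28 / 7 = 20.

20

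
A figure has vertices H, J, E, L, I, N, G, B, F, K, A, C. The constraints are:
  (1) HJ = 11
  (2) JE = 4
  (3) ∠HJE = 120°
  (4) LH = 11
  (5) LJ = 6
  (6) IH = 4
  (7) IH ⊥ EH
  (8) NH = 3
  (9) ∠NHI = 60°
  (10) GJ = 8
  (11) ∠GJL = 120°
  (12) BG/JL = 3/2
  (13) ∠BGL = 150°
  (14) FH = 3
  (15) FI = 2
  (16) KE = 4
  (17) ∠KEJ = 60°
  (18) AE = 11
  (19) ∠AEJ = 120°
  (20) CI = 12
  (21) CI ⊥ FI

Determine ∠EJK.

Step 1: By the law of cosines on triangle JEK: JK² = 4² + 4² − 2·4·4·cos(60°) = 16, so JK = 4.
Step 2: By the inverse law of cosines on triangle EJK: cos(∠EJK) = (4² + 4² − 4²) / (2·4·4) = 16/32 = 0.5, so ∠EJK = 60°.

Therefore, the measure of angle ∠EJK = 60°.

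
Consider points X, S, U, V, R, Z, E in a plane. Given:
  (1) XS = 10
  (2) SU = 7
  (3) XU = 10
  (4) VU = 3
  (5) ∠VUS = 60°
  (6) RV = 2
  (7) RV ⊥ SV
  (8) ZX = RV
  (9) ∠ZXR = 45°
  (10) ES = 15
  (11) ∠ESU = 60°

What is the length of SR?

Step 1: By the law of cosines on triangle SUV: SV² = 7² + 3² − 2·7·3·cos(60°) = 37, so SV = √37.
Step 2: By the law of cosines on triangle SVR: SR² = √37² + 2² − 2·√37·2·cos(90°) = 41, so SR = √41.

Therefore, the length of SR = √41.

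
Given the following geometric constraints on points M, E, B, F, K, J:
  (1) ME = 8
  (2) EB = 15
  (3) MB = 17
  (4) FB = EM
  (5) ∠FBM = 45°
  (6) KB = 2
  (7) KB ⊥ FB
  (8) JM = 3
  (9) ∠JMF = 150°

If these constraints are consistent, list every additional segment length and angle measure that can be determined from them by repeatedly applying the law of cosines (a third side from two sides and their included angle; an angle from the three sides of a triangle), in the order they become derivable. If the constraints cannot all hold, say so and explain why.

The constraints are consistent. Derivable facts, in order:
After 1 step:
- FK = 2·√17
- MF ≈ 12.68
- ∠BEM = 90°
- ∠BME = 61.93°
- ∠EBM = 28.07°
After 2 steps:
- FJ ≈ 15.35
- ∠BFK = 14.04°
- ∠BFM = 108.49°
- ∠BKF = 75.96°
- ∠BMF = 26.51°
After 3 steps:
- ∠FJM = 24.39°
- ∠JFM = 5.61°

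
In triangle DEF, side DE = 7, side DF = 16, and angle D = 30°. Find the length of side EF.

When two sides and the included angle are known, the law of cosines gives the third side.
c^2 = a^2 + b^2 - 2ab cos(C) generalizes the Pythagorean theorem to non-right triangles.
Here: EF^2 = 49 + 256 - 224*(sqrt(3)/2) = 305 - 112*sqrt(3)
EF = sqrt(305 - 112*sqrt(3))

sqrt(305 - 112*sqrt(3))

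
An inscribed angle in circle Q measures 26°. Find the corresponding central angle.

The inscribed angle theorem states that a central angle is always twice any inscribed angle that subtends the same arc.
Since the inscribed angle is 26°, the central angle = 2 × 26° = 52°.

52°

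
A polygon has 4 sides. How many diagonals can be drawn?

Each of the 4 vertices connects to 1 non-adjacent vertices via diagonals.
Total connections = 4 × 1 = 4, but each diagonal is counted twice.
Number of diagonals = 4 / 2 = 2.

2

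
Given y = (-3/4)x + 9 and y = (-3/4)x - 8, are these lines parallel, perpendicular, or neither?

Slope of line 1: m1 = -3/4
Slope of line 2: m2 = -3/4
Since m1 = m2 = -3/4, the lines are parallel.

Parallel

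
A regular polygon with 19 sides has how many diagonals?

Total line segments between 19 vertices = C(19,2) = 171.
Subtract the 19 sides: 171 - 19 = 152 diagonals.

152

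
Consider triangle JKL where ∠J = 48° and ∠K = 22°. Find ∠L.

Let angle L = x. Then 48 + 22 + x = 180.
x = 180 - 70 = 110 degrees.

110 degrees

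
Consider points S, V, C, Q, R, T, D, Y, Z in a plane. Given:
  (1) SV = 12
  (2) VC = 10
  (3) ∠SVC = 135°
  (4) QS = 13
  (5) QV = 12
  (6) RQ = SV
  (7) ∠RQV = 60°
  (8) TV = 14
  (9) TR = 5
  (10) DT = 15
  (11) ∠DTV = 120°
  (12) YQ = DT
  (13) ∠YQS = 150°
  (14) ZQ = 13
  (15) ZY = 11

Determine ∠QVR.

From the given relations: RQ = SV = 12.
Step 1: By the law of cosines on triangle VQR: VR² = 12² + 12² − 2·12·12·cos(60°) = 144, so VR = 12.
Step 2: By the inverse law of cosines on triangle QVR: cos(∠QVR) = (12² + 12² − 12²) / (2·12·12) = 144/288 = 0.5, so ∠QVR = 60°.

Therefore, the measure of angle ∠QVR = 60°.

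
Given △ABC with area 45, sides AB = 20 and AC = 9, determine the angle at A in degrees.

sin(C) = 2 * 45 / (20 * 9) = 1/2, so C = arcsin(1/2) = 30°.
Since sin(180° - C) = sin(C), the obtuse angle 150° gives the same area, so C = 30° or C = 150°.

30° or 150°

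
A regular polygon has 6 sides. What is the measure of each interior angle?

Each interior angle of a regular n-gon is (n - 2) * 180 / n.
For n = 6: (6 - 2) * 180 / 6 = 720/6 = 120 degrees.

120 degrees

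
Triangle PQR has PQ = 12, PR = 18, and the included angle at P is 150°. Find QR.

When two sides and the included angle are known, the law of cosines gives the third side.
c^2 = a^2 + b^2 - 2ab cos(C) generalizes the Pythagorean theorem to non-right triangles.
Here: QR^2 = 144 + 324 - 432*(-sqrt(3)/2) = 216*sqrt(3) + 468
QR = 6*sqrt(6*sqrt(3) + 13)

6*sqrt(6*sqrt(3) + 13)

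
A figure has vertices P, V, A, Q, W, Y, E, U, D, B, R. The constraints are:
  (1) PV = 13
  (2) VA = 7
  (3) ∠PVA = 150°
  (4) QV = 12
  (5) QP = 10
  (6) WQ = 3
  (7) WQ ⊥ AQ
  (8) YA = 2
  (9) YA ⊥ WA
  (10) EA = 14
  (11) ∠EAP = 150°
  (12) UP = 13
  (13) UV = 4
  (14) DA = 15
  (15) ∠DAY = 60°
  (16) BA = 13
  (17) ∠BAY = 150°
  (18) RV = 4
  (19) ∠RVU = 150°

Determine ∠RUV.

Step 1: By the law of cosines on triangle UVR: UR² = 4² + 4² − 2·4·4·cos(150°) = 59.71, so UR ≈ 7.73.
Step 2: By the inverse law of cosines on triangle RUV: cos(∠RUV) = (7.73² + 4² − 4²) / (2·7.73·4) = 59.71/61.82 = 0.9659, so ∠RUV = 15°.

Therefore, the measure of angle ∠RUV = 15°.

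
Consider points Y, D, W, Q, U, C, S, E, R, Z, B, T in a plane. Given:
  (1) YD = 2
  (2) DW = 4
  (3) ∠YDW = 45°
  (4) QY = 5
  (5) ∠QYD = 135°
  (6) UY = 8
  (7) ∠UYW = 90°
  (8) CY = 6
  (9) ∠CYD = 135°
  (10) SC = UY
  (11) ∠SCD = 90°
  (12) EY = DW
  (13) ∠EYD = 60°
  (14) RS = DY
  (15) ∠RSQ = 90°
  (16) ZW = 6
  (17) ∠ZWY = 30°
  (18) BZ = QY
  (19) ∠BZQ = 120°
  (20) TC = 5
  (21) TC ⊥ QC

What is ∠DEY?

From the given relations: EY = DW = 4.
Step 1: By the law of cosines on triangle EYD: ED² = 4² + 2² − 2·4·2·cos(60°) = 12, so ED = 2·√3.
Step 2: By the inverse law of cosines on triangle DEY: cos(∠DEY) = ((2·√3)² + 4² − 2²) / (2·2·√3·4) = 24/27.71 = 0.866, so ∠DEY = 30°.

Therefore, the measure of angle ∠DEY = 30°.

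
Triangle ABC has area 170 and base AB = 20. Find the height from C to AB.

Rearranging the area formula Area = (1/2) * base * height:
height = 2 * Area / base = 2 * 170 / 20 = 17.

17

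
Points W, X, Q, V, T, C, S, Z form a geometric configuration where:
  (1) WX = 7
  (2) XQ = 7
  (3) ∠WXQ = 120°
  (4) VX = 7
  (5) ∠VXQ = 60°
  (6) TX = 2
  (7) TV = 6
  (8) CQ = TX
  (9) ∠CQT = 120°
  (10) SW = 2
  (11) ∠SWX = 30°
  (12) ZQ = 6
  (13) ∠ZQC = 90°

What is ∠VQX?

Step 1: By the law of cosines on triangle QXV: QV² = 7² + 7² − 2·7·7·cos(60°) = 49, so QV = 7.
Step 2: By the inverse law of cosines on triangle VQX: cos(∠VQX) = (7² + 7² − 7²) / (2·7·7) = 49/98 = 0.5, so ∠VQX = 60°.

Therefore, the measure of angle ∠VQX = 60°.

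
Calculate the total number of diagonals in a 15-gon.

Total line segments between 15 vertices = C(15,2) = 105.
Subtract the 15 sides: 105 - 15 = 90 diagonals.

90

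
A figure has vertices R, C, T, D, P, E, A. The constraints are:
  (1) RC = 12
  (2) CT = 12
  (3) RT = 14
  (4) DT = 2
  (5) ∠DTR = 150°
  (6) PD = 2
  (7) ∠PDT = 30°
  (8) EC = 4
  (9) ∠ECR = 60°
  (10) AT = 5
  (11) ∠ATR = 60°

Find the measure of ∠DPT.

Step 1: By the law of cosines on triangle PDT: PT² = 2² + 2² − 2·2·2·cos(30°) = 1.07, so PT ≈ 1.04.
Step 2: By the inverse law of cosines on triangle DPT: cos(∠DPT) = (2² + 1.04² − 2²) / (2·2·1.04) = 1.07/4.14 = 0.2588, so ∠DPT = 75°.

Therefore, the measure of angle ∠DPT = 75°.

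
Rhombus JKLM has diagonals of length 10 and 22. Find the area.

The diagonals of a rhombus divide it into four right triangles.
Each triangle has legs 10/ 2 = 5 and 22/2 = 11, so each has area (1/2)*5*11 = 55/2.
Four such triangles give total area = (d1 * d2) / 2 = 110.

110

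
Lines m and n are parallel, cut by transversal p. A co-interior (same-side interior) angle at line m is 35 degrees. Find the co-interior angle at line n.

Co-interior angles (same-side interior) formed by parallel lines and a transversal are supplementary (sum to 180 degrees).
The given angle is 35 degrees.
The co-interior angle = 180 - 35 = 145 degrees.

145 degrees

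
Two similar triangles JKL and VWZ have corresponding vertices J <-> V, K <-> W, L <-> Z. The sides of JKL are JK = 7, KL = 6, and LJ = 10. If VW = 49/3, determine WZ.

k = 49/3/7 = 7/3. WZ = 7/3 * 6 = 14.

14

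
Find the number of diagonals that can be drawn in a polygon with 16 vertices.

Total line segments between 16 vertices = C(16,2) = 120.
Subtract the 16 sides: 120 - 16 = 104 diagonals.

104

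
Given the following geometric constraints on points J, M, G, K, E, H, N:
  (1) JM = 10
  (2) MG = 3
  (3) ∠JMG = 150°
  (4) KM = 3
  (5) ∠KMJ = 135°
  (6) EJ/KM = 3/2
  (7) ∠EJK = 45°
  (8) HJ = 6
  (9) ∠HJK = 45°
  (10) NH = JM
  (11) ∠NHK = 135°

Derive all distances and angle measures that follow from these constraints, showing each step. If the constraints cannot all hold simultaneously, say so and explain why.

The constraints are consistent.

From the given relations:
  EJ = 3/2·KM = 3/2·3 ≈ 4.5
  NH = JM = 10

Step 1: From JM = 10, MG = 3, and ∠JMG = 150°, by the law of cosines:
  JG² = JM² + MG² - 2·JM·MG·cos(150°) = 100 + 9 + 51.96 = 161
  JG ≈ 12.69

Step 2: From JM = 10, MK = 3, and ∠JMK = 135°, by the law of cosines:
  JK² = JM² + MK² - 2·JM·MK·cos(135°) = 100 + 9 + 42.43 = 151.4
  JK ≈ 12.31

Step 3: From KJ = 12.31, JE = 4.5, and ∠KJE = 45°, by the law of cosines:
  KE² = KJ² + JE² - 2·KJ·JE·cos(45°) = 151.4 + 20.25 - 78.31 = 93.36
  KE ≈ 9.66

Step 4: From KJ = 12.31, JH = 6, and ∠KJH = 45°, by the law of cosines:
  KH² = KJ² + JH² - 2·KJ·JH·cos(45°) = 151.4 + 36 - 104.4 = 83.01
  KH ≈ 9.11

Step 5: From JG = 12.69, JM = 10, GM = 3, by the inverse law of cosines:
  cos(∠GJM) = (JG² + JM² - GM²) / (2·JG·JM)
  ∠GJM = 6.79°

Step 6: From JK = 12.31, JM = 10, KM = 3, by the inverse law of cosines:
  cos(∠KJM) = (JK² + JM² - KM²) / (2·JK·JM)
  ∠KJM = 9.93°

Step 7: From GJ = 12.69, GM = 3, JM = 10, by the inverse law of cosines:
  cos(∠JGM) = (GJ² + GM² - JM²) / (2·GJ·GM)
  ∠JGM = 23.21°

Step 8: From KJ = 12.31, KM = 3, JM = 10, by the inverse law of cosines:
  cos(∠JKM) = (KJ² + KM² - JM²) / (2·KJ·KM)
  ∠JKM = 35.07°

Step 9: From KH = 9.11, HN = 10, and ∠KHN = 135°, by the law of cosines:
  KN² = KH² + HN² - 2·KH·HN·cos(135°) = 83.01 + 100 + 128.8 = 311.9
  KN ≈ 17.66

Step 10: From KE = 9.66, KJ = 12.31, EJ = 4.5, by the inverse law of cosines:
  cos(∠EKJ) = (KE² + KJ² - EJ²) / (2·KE·KJ)
  ∠EKJ = 19.23°

Step 11: From KH = 9.11, KJ = 12.31, HJ = 6, by the inverse law of cosines:
  cos(∠HKJ) = (KH² + KJ² - HJ²) / (2·KH·KJ)
  ∠HKJ = 27.75°

Step 12: From EJ = 4.5, EK = 9.66, JK = 12.31, by the inverse law of cosines:
  cos(∠JEK) = (EJ² + EK² - JK²) / (2·EJ·EK)
  ∠JEK = 115.77°

Step 13: From HJ = 6, HK = 9.11, JK = 12.31, by the inverse law of cosines:
  cos(∠JHK) = (HJ² + HK² - JK²) / (2·HJ·HK)
  ∠JHK = 107.25°

Step 14: From KH = 9.11, KN = 17.66, HN = 10, by the inverse law of cosines:
  cos(∠HKN) = (KH² + KN² - HN²) / (2·KH·KN)
  ∠HKN = 23.6°

Step 15: From NH = 10, NK = 17.66, HK = 9.11, by the inverse law of cosines:
  cos(∠HNK) = (NH² + NK² - HK²) / (2·NH·NK)
  ∠HNK = 21.4°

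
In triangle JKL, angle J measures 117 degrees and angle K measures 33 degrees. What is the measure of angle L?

Let angle L = x. Then 117 + 33 + x = 180.
x = 180 - 150 = 30 degrees.

30 degrees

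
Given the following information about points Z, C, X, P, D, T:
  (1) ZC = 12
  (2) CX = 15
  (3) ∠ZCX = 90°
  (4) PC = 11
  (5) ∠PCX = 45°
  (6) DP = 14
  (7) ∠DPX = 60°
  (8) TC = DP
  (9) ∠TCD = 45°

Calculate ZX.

Step 1: By the law of cosines on triangle ZCX: ZX² = 12² + 15² − 2·12·15·cos(90°) = 369, so ZX = 3·√41.

Therefore, the length of ZX = 3·√41.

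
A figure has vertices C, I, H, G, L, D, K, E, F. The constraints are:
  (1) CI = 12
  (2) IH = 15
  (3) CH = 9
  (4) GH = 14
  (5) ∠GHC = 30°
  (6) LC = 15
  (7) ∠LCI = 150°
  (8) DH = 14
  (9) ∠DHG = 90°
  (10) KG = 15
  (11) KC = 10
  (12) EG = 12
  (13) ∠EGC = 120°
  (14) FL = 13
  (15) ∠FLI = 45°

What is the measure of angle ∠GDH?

Step 1: By the law of cosines on triangle DHG: DG² = 14² + 14² − 2·14·14·cos(90°) = 392, so DG = 14·√2.
Step 2: By the inverse law of cosines on triangle GDH: cos(∠GDH) = ((14·√2)² + 14² − 14²) / (2·14·√2·14) = 392/554.37 = 0.7071, so ∠GDH = 45°.

Therefore, the measure of angle ∠GDH = 45°.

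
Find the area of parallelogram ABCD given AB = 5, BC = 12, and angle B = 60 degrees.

Area = 5 * 12 * sin(60°) = 60 * sqrt(3)/2 = 30*sqrt(3)

30*sqrt(3)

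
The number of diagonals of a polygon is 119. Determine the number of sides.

Using d = n(n - 3)/2, we solve 119 = n(n - 3)/2.
So n(n - 3) = 238.
Testing n = 17: 17 * 14 = 238 = 238. Correct.
The polygon has 17 sides.

17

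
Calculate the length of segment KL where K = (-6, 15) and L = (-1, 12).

d = sqrt((5)^2 + (-3)^2) = sqrt(34)

sqrt(34)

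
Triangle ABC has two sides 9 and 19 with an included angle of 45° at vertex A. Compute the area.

When two sides and the included angle are known, the area formula is (1/2)ab sin(C).
The height from one side to the opposite vertex is 19 sin(45°) = 19*sqrt(2)/2.
Area = (1/2) * 9 * 19*sqrt(2)/2 = 171*sqrt(2)/4.

171*sqrt(2)/4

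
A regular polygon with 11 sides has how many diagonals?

Total line segments between 11 vertices = C(11,2) = 55.
Subtract the 11 sides: 55 - 11 = 44 diagonals.

44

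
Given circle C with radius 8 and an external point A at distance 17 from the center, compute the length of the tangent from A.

tangent = √(d² - r²) = √(17² - 8²) = √(289 - 64) = √225 = 15

15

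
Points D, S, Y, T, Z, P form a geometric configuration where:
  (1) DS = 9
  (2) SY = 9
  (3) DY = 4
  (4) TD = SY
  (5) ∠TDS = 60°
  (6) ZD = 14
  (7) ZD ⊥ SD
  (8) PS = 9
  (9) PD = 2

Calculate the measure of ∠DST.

From the given relations: TD = SY = 9.
Step 1: By the law of cosines on triangle SDT: ST² = 9² + 9² − 2·9·9·cos(60°) = 81, so ST = 9.
Step 2: By the inverse law of cosines on triangle DST: cos(∠DST) = (9² + 9² − 9²) / (2·9·9) = 81/162 = 0.5, so ∠DST = 60°.

Therefore, the measure of angle ∠DST = 60°.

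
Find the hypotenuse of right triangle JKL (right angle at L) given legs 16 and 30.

By the Pythagorean theorem: JK^2 = JL^2 + KL^2
JK^2 = 16^2 + 30^2 = 256 + 900 = 1156
JK = sqrt(1156) = 34

34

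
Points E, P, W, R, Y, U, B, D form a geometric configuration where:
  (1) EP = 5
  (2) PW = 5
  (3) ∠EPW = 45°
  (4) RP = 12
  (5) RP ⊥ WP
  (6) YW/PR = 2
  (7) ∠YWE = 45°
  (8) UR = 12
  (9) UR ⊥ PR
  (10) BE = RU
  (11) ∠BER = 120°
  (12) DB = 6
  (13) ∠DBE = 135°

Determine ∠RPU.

Step 1: By the law of cosines on triangle PRU: PU² = 12² + 12² − 2·12·12·cos(90°) = 288, so PU = 12·√2.
Step 2: By the inverse law of cosines on triangle RPU: cos(∠RPU) = (12² + (12·√2)² − 12²) / (2·12·12·√2) = 288/407.29 = 0.7071, so ∠RPU = 45°.

Therefore, the measure of angle ∠RPU = 45°.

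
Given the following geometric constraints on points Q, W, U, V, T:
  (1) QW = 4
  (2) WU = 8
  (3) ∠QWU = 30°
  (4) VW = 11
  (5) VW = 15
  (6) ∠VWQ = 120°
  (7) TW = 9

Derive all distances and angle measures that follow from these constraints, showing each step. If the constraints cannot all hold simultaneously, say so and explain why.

These constraints are not satisfiable: (4) VW = 11 and (5) VW = 15 assign two different lengths to the same segment. No planar figure meets all of them, so nothing further can be derived.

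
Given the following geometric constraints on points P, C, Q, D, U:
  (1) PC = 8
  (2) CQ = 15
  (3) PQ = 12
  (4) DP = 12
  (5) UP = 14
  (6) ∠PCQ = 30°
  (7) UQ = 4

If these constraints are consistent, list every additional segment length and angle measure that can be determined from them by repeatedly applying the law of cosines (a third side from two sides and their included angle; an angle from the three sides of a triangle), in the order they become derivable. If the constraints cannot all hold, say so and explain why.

These constraints are not satisfiable: (1), (2) and (3) fix all three sides of triangle PCQ, so by the law of cosines cos(∠PCQ) = (8² + 15² − 12²) / (2·8·15) = 0.6042, i.e. ∠PCQ ≈ 52.83°, which contradicts (6) ∠PCQ = 30°. No planar figure meets all of them, so nothing further can be derived.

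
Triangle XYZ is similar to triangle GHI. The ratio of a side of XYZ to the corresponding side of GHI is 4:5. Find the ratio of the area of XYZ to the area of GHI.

Area scales with the square of linear dimensions. If every length is multiplied by 4/5, then the area is multiplied by (4/5)^2 = 16/25.
The area ratio is 16:25.

16:25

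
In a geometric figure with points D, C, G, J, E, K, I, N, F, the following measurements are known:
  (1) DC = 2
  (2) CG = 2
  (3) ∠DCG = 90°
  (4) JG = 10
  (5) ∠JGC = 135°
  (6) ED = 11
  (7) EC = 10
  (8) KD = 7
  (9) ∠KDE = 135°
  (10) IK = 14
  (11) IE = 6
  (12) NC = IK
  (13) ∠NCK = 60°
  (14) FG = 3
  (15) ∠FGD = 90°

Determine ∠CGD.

Step 1: By the law of cosines on triangle GCD: GD² = 2² + 2² − 2·2·2·cos(90°) = 8, so GD = 2·√2.
Step 2: By the inverse law of cosines on triangle CGD: cos(∠CGD) = (2² + (2·√2)² − 2²) / (2·2·2·√2) = 8/11.31 = 0.7071, so ∠CGD = 45°.

Therefore, the measure of angle ∠CGD = 45°.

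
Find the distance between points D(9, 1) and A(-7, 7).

d = sqrt((-16)^2 + (6)^2) = sqrt(292) = 2*sqrt(73)

2*sqrt(73)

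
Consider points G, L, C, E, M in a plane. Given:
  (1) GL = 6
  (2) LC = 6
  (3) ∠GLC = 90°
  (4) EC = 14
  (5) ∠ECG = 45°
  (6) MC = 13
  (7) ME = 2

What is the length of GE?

Step 1: By the law of cosines on triangle CLG: CG² = 6² + 6² − 2·6·6·cos(90°) = 72, so CG = 6·√2.
Step 2: By the law of cosines on triangle GCE: GE² = (6·√2)² + 14² − 2·6·√2·14·cos(45°) = 100, so GE = 10.

Therefore, the length of GE = 10.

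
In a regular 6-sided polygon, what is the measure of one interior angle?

Each interior angle of a regular n-gon is (n - 2) * 180 / n.
For n = 6: (6 - 2) * 180 / 6 = 720/6 = 120 degrees.

120 degrees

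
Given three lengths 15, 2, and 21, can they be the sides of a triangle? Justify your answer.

The longest side is 21. The other two sides sum to 2 + 15 = 17.
Since 17 ≤ 21, the two shorter sides cannot reach around to close the triangle.

No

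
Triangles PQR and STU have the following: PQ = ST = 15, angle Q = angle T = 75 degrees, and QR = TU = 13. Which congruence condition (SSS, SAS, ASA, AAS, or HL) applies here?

Consider the given information: PQ = ST = 15, angle Q = angle T = 75 degrees, and QR = TU = 13
This is not ASA or HL: ASA requires two angles and the side between them. HL only applies to right triangles with matching hypotenuse and leg.
The correct criterion is SAS. Two pairs of corresponding sides and the included angle are equal (Side-Angle-Side).

SAS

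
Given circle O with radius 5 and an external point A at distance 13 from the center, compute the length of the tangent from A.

Let T be the point of tangency. Then OT ⊥ AT (radius ⊥ tangent).
In right triangle OTA: OA² = OT² + AT²
13² = 5² + AT²
AT² = 144, AT = 12

12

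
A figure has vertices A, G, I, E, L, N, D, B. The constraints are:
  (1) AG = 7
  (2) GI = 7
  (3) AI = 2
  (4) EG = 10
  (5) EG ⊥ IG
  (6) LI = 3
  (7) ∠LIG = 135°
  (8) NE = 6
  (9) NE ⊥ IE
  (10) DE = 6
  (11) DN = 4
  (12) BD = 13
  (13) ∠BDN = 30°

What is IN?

Step 1: By the law of cosines on triangle EGI: EI² = 10² + 7² − 2·10·7·cos(90°) = 149, so EI = √149.
Step 2: By the law of cosines on triangle IEN: IN² = √149² + 6² − 2·√149·6·cos(90°) = 185, so IN = √185.

Therefore, the length of IN = √185.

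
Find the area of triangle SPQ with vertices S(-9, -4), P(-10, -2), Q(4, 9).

Using the Shoelace formula for a triangle:
Area = (1/2)|x0(y1 - y2) + x1(y2 - y0) + x2(y0 - y1)|
Area = (1/2)|-9(-2 - 9) + -10(9 - -4) + 4(-4 - -2)|
Area = (1/2)|99 + -130 + -8|
Area = (1/2)|-39|
Area = (1/2)(39)
Area = 39/2

39/2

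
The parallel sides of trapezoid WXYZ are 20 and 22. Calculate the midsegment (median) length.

The midsegment (median) of a trapezoid connects the midpoints of the non-parallel sides.
Its length is the average of the two bases: (20 + 22) / 2 = 21.

21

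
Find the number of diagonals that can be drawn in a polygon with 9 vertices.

Each of the 9 vertices connects to 6 non-adjacent vertices via diagonals.
Total connections = 9 × 6 = 54, but each diagonal is counted twice.
Number of diagonals = 54 / 2 = 27.

27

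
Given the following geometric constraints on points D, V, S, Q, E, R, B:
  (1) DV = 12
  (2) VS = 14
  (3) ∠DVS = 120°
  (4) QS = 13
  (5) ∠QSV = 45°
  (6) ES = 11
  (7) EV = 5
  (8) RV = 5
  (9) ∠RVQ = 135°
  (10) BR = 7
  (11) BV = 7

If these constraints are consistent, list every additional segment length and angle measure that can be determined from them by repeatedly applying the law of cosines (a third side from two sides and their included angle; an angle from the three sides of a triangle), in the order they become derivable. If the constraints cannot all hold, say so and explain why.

The constraints are consistent. Derivable facts, in order:
After 1 step:
- DS = 2·√127
- VQ ≈ 10.37
- ∠BRV = 69.08°
- ∠BVR = 69.08°
- ∠ESV = 18.55°
- ∠EVS = 44.42°
- ∠RBV = 41.85°
- ∠SEV = 117.04°
After 2 steps:
- QR ≈ 14.35
- ∠DSV = 27.46°
- ∠QVS = 62.39°
- ∠SDV = 32.54°
- ∠SQV = 72.61°
After 3 steps:
- ∠QRV = 30.74°
- ∠RQV = 14.26°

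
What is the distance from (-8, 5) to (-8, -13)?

The horizontal distance is |-8 - -8| = 0 and the vertical distance is |-13 - 5| = 18.
By the Pythagorean theorem, d = sqrt(0^2 + 18^2) = sqrt(324) = 18.

18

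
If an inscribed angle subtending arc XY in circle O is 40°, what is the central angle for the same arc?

By the inscribed angle theorem, the central angle is twice the inscribed angle.
Central angle = 2 × 40° = 80°

80°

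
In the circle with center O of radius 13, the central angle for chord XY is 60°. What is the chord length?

Chord length = 2r sin(θ/2)
= 2 × 13 × sin(60°/2)
= 2 × 13 × sin(30°)
= 13

13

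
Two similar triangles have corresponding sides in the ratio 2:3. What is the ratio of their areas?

Area ratio = (side ratio)^2 = (2/3)^2 = 4:9.

4:9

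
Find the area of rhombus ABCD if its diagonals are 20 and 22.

Area = (20 * 22) / 2 = 440 / 2 = 220

220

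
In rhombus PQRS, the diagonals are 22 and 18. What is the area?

The diagonals of a rhombus divide it into four right triangles.
Each triangle has legs 22/ 2 = 11 and 18/2 = 9, so each has area (1/2)*11*9 = 99/2.
Four such triangles give total area = (d1 * d2) / 2 = 198.

198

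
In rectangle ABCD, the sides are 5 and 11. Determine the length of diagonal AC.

Using the Pythagorean theorem:
d² = 5² + 11² = 25 + 121 = 146
d = sqrt(146)

sqrt(146)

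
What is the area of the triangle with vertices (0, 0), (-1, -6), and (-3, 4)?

Using the Shoelace formula for a triangle:
Area = (1/2)|x0(y1 - y2) + x1(y2 - y0) + x2(y0 - y1)|
Area = (1/2)|0(-6 - 4) + -1(4 - 0) + -3(0 - -6)|
Area = (1/2)|0 + -4 + -18|
Area = (1/2)|-22|
Area = (1/2)(22)
Area = 11

11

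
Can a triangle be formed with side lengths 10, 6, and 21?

No.
The triangle inequality is violated: 10 + 6 = 16 ≤ 21.
These lengths cannot form a triangle.

No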